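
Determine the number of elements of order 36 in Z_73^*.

12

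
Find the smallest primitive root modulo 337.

10

φ(337) = 337 − 1 = 336 = 2^4 · 3 · 7.
Test candidates g = 2, 3, … against the prime factors q ∈ {2, 3, 7} of φ(337): g is a generator iff g^(336/q) ≢ 1 for every such q.
g = 2: 2^168 ≡ 1 — hits 1, so not a primitive root.
g = 3: 3^168 ≡ 1 — hits 1, so not a primitive root.
g = 4: 4^168 ≡ 1 — hits 1, so not a primitive root.
g = 5: 5^168 ≡ 336; 5^112 ≡ 1 — hits 1, so not a primitive root.
g = 6: 6^168 ≡ 1 — hits 1, so not a primitive root.
g = 7: 7^168 ≡ 1 — hits 1, so not a primitive root.
g = 8: 8^168 ≡ 1 — hits 1, so not a primitive root.
g = 9: 9^168 ≡ 1 — hits 1, so not a primitive root.
g = 10: 10^168 ≡ 336; 10^112 ≡ 128; 10^48 ≡ 175 — none is 1, so 10 is a primitive root.
So 10 is the smallest generator of (Z/337Z)^×.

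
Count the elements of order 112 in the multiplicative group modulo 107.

φ(107) = 107 − 1 = 106 = 2 · 53.
In a cyclic group of order 106, there are φ(d) elements of order d for each divisor d of 106, and zero for non-divisors.
Here 106 is not a multiple of 112, so there are no elements of order 112.

0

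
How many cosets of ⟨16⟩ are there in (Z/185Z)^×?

16

ord(16) | φ(185) = φ(5·37) = (5−1)·(37−1) = 4·36 = 144 = 2^4 · 3^2.
Divisors of 144: 1, 2, 3, 4, 6, 8, 9, 12, 16, 18, 24, 36, 48, 72, 144.
Compute 16^d (mod 185) for the divisors d until we hit 1:
16^1 ≡ 16 (mod 185)
16^2 ≡ 71 (mod 185)
16^3 ≡ 26 (mod 185)
16^4 ≡ 46 (mod 185)
16^6 ≡ 121 (mod 185)
16^8 ≡ 81 (mod 185)
16^9 ≡ 1 (mod 185) ✓
So ord_185(16) = 9, hence |⟨16⟩| = 9.
Index = |(Z/185Z)^×| / |⟨16⟩| = 144 / 9 = 16.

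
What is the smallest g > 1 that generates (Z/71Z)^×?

7

φ(71) = 71 − 1 = 70 = 2 · 5 · 7.
g is a primitive root iff g^(70/q) ≢ 1 (mod 71) for each prime q ∈ {2, 5, 7}.
g = 2: 2^35 ≡ 1 — hits 1, so not a primitive root.
g = 3: 3^35 ≡ 1 — hits 1, so not a primitive root.
g = 4: 4^35 ≡ 1 — hits 1, so not a primitive root.
g = 5: 5^35 ≡ 1 — hits 1, so not a primitive root.
g = 6: 6^35 ≡ 1 — hits 1, so not a primitive root.
g = 7: 7^35 ≡ 70; 7^14 ≡ 54; 7^10 ≡ 45 — none is 1, so 7 is a primitive root.
The smallest primitive root modulo 71 is 7.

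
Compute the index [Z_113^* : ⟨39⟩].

By Lagrange's theorem, ord_113(39) divides φ(113) = 113 − 1 = 112 = 2^4 · 7.
Divisors of 112: 1, 2, 4, 7, 8, 14, 16, 28, 56, 112.
Check 39^d mod 113 for each divisor in increasing order:
39^1 ≡ 39
39^2 ≡ 52
39^4 ≡ 105
39^7 ≡ 48
39^8 ≡ 64
39^14 ≡ 44
39^16 ≡ 28
39^28 ≡ 15
39^56 ≡ 112
39^112 ≡ 1
The order of 39 is 112, so the subgroup it generates has 112 elements.
The index is φ(113) / ord(39) = 112 / 112 = 1.

1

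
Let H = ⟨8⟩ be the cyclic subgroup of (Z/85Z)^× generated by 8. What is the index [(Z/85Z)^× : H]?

ord(8) | φ(85) = φ(5·17) = (5−1)·(17−1) = 4·16 = 64 = 2^6.
Divisors of 64: 1, 2, 4, 8, 16, 32, 64.
Evaluate successive powers at the divisors of 64:
8^1 ≡ 8
8^2 ≡ 64
8^4 ≡ 16
8^8 ≡ 1
The order of 8 is 8, so the subgroup it generates has 8 elements.
[(Z/85Z)^× : ⟨8⟩] = 64/8 = 8.

8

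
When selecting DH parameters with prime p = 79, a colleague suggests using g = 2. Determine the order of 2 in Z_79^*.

ord(2) | φ(79) = 79 − 1 = 78 = 2 · 3 · 13.
Divisors of 78: 1, 2, 3, 6, 13, 26, 39, 78.
Compute 2^d (mod 79) for the divisors d until we hit 1:
2^1 ≡ 2 (mod 79)
2^2 ≡ 4 (mod 79)
2^3 ≡ 8 (mod 79)
2^6 ≡ 64 (mod 79)
2^13 ≡ 55 (mod 79)
2^26 ≡ 23 (mod 79)
2^39 ≡ 1 (mod 79) ✓
Therefore the multiplicative order of 2 modulo 79 is 39.

39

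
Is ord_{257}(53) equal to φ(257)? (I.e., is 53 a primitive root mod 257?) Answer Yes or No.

φ(257) = 257 − 1 = 256 = 2^8.
An element g generates (Z/257Z)^× iff g^(256/q) ≢ 1 (mod 257) for each prime q ∈ {2}.
53^128 ≡ 256 (mod 257)  [q = 2: ≢ 1 ✓]
All checks pass, so 53 has order 256 and is a primitive root modulo 257.

Yes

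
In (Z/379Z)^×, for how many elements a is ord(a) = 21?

12

φ(379) = 379 − 1 = 378 = 2 · 3^3 · 7.
In a cyclic group of order 378, there are φ(d) elements of order d for each divisor d of 378, and zero for non-divisors.
21 = 3 · 7 divides 378, and φ(21) = 12.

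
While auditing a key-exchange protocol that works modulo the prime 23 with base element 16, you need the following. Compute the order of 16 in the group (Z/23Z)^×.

11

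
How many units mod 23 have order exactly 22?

φ(23) = 23 − 1 = 22 = 2 · 11.
(Z/23Z)^× is cyclic (|G| = 22); a cyclic group of order m has exactly φ(d) elements of each order d | m, and none otherwise.
22 = 2 · 11 divides 22, and φ(22) = 10.

10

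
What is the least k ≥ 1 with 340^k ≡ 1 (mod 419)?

Since 340 ∈ (Z/419Z)^×, its order divides φ(419) = 419 − 1 = 418 = 2 · 11 · 19.
Divisors of 418: 1, 2, 11, 19, 22, 38, 209, 418.
Evaluate successive powers at the divisors of 418:
340^1 ≡ 340 (mod 419)
340^2 ≡ 375 (mod 419)
340^11 ≡ 305 (mod 419)
340^19 ≡ 267 (mod 419)
340^22 ≡ 7 (mod 419)
340^38 ≡ 59 (mod 419)
340^209 ≡ 418 (mod 419)
340^418 ≡ 1 (mod 419) ✓
Therefore the multiplicative order of 340 modulo 419 is 418.

418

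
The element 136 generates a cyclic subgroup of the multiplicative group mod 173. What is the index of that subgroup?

4

ord(136) | φ(173) = 173 − 1 = 172 = 2^2 · 43.
Divisors of 172: 1, 2, 4, 43, 86, 172.
Compute 136^d (mod 173) for the divisors d until we hit 1:
136^1 ≡ 136
136^2 ≡ 158
136^4 ≡ 52
136^43 ≡ 1
Thus |⟨136⟩| = ord(136) = 43.
The index is φ(173) / ord(136) = 172 / 43 = 4.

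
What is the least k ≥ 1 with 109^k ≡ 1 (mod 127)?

ord(109) | φ(127) = 127 − 1 = 126 = 2 · 3^2 · 7.
Divisors of 126: 1, 2, 3, 6, 7, 9, 14, 18, 21, 42, 63, 126.
Test each divisor d:
109^1 ≡ 109 (mod 127)
109^2 ≡ 70 (mod 127)
109^3 ≡ 10 (mod 127)
109^6 ≡ 100 (mod 127)
109^7 ≡ 105 (mod 127)
109^9 ≡ 111 (mod 127)
109^14 ≡ 103 (mod 127)
109^18 ≡ 2 (mod 127)
109^21 ≡ 20 (mod 127)
109^42 ≡ 19 (mod 127)
109^63 ≡ 126 (mod 127)
109^126 ≡ 1 (mod 127) ✓
Therefore the multiplicative order of 109 modulo 127 is 126.

126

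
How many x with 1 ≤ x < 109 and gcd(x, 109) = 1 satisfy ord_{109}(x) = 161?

0

φ(109) = 109 − 1 = 108 = 2^2 · 3^3.
In a cyclic group of order 108, there are φ(d) elements of order d for each divisor d of 108, and zero for non-divisors.
Here 108 is not a multiple of 161, so there are no elements of order 161.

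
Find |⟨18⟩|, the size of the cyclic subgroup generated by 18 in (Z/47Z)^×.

23

Since 18 ∈ (Z/47Z)^×, its order divides φ(47) = 47 − 1 = 46 = 2 · 23.
Divisors of 46: 1, 2, 23, 46.
Compute 18^d (mod 47) for the divisors d until we hit 1:
18^1 ≡ 18 (mod 47)
18^2 ≡ 42 (mod 47)
18^23 ≡ 1 (mod 47) ✓
Hence ord(18) = 23.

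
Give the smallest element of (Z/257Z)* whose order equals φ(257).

3

φ(257) = 257 − 1 = 256 = 2^8.
g is a primitive root iff g^(256/q) ≢ 1 (mod 257) for each prime q ∈ {2}.
g = 2: 2^128 ≡ 1 — hits 1, so not a primitive root.
g = 3: 3^128 ≡ 256 — none is 1, so 3 is a primitive root.
The smallest primitive root modulo 257 is 3.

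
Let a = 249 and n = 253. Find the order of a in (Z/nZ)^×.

Since 249 ∈ (Z/253Z)^×, its order divides φ(253) = φ(11·23) = (11−1)·(23−1) = 10·22 = 220 = 2^2 · 5 · 11.
Divisors of 220: 1, 2, 4, 5, 10, 11, 20, 22, 44, 55, 110, 220.
Compute 249^d (mod 253) for the divisors d until we hit 1:
249^1 ≡ 249 (mod 253)
249^2 ≡ 16 (mod 253)
249^4 ≡ 3 (mod 253)
249^5 ≡ 241 (mod 253)
249^10 ≡ 144 (mod 253)
249^11 ≡ 183 (mod 253)
249^20 ≡ 243 (mod 253)
249^22 ≡ 93 (mod 253)
249^44 ≡ 47 (mod 253)
249^55 ≡ 252 (mod 253)
249^110 ≡ 1 (mod 253) ✓
The smallest such exponent is 110, so the order of 249 is 110.

110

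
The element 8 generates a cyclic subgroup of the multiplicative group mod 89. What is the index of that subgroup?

8

Since 8 ∈ (Z/89Z)^×, its order divides φ(89) = 89 − 1 = 88 = 2^3 · 11.
Divisors of 88: 1, 2, 4, 8, 11, 22, 44, 88.
Check 8^d mod 89 for each divisor in increasing order:
8^1 ≡ 8
8^2 ≡ 64
8^4 ≡ 2
8^8 ≡ 4
8^11 ≡ 1
Thus |⟨8⟩| = ord(8) = 11.
[(Z/89Z)^× : ⟨8⟩] = 88/11 = 8.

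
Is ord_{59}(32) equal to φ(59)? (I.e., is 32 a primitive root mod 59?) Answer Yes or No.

Yes

φ(59) = 59 − 1 = 58 = 2 · 29.
Test 32^(58/q) mod 59 for each prime factor q of 58:
32^29 ≡ 58 (mod 59)  [q = 2: ≢ 1 ✓]
32^2 ≡ 21 (mod 59)  [q = 29: ≢ 1 ✓]
Every test exponent gives a nontrivial residue, hence 32 generates the full group.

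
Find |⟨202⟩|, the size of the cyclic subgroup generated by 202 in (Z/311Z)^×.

310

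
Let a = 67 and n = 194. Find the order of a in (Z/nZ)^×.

The order of 67 must divide φ(194) = φ(2)·φ(97) = 1·96 = 96 = 2^5 · 3.
Divisors of 96: 1, 2, 3, 4, 6, 8, 12, 16, 24, 32, 48, 96.
Test each divisor d:
67^1 ≡ 67
67^2 ≡ 27
67^3 ≡ 63
67^4 ≡ 147
67^6 ≡ 89
67^8 ≡ 75
67^12 ≡ 161
67^16 ≡ 193
67^24 ≡ 119
67^32 ≡ 1
Therefore the multiplicative order of 67 modulo 194 is 32.

32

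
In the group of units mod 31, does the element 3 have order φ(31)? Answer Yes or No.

φ(31) = 31 − 1 = 30 = 2 · 3 · 5.
3 is a primitive root mod 31 iff 3^(φ(31)/q) ≢ 1 for every prime q | φ(31), i.e. q ∈ {2, 3, 5}.
3^15 ≡ 30 (mod 31)  [q = 2: ≢ 1 ✓]
3^10 ≡ 25 (mod 31)  [q = 3: ≢ 1 ✓]
3^6 ≡ 16 (mod 31)  [q = 5: ≢ 1 ✓]
Every test exponent gives a nontrivial residue, hence 3 generates the full group.

Yes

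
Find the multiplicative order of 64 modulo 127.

7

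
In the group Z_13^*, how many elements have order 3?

φ(13) = 13 − 1 = 12 = 2^2 · 3.
In a cyclic group of order 12, there are φ(d) elements of order d for each divisor d of 12, and zero for non-divisors.
3 | 12, and φ(3) = 3 − 1 = 2.

2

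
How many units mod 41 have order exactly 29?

φ(41) = 41 − 1 = 40 = 2^3 · 5.
Since (Z/41Z)^× is cyclic of order 40, the number of elements of order d is φ(d) when d | 40 and 0 otherwise.
Since 29 ∤ 40, the count is 0.

0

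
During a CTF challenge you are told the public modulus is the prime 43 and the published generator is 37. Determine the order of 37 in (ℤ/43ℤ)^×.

6

By Lagrange's theorem, ord_43(37) divides φ(43) = 43 − 1 = 42 = 2 · 3 · 7.
Divisors of 42: 1, 2, 3, 6, 7, 14, 21, 42.
Evaluate successive powers at the divisors of 42:
37^1 ≡ 37 (mod 43)
37^2 ≡ 36 (mod 43)
37^3 ≡ 42 (mod 43)
37^6 ≡ 1 (mod 43) ✓
The smallest such exponent is 6, so the order of 37 is 6.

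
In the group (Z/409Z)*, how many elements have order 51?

φ(409) = 409 − 1 = 408 = 2^3 · 3 · 17.
In a cyclic group of order 408, there are φ(d) elements of order d for each divisor d of 408, and zero for non-divisors.
51 = 3 · 17 divides 408, and φ(51) = 32.

32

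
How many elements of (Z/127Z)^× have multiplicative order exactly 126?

φ(127) = 127 − 1 = 126 = 2 · 3^2 · 7.
In a cyclic group of order 126, there are φ(d) elements of order d for each divisor d of 126, and zero for non-divisors.
126 = 2 · 3^2 · 7 divides 126, and φ(126) = 36.

36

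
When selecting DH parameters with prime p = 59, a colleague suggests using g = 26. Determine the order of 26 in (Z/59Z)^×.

29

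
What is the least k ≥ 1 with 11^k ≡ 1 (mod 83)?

ord(11) | φ(83) = 83 − 1 = 82 = 2 · 41.
Divisors of 82: 1, 2, 41, 82.
Test each divisor d:
11^1 ≡ 11 (mod 83)
11^2 ≡ 38 (mod 83)
11^41 ≡ 1 (mod 83) ✓
Therefore the multiplicative order of 11 modulo 83 is 41.

41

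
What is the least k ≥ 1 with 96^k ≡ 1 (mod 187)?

80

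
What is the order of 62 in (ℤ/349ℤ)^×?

Since 62 ∈ (Z/349Z)^×, its order divides φ(349) = 349 − 1 = 348 = 2^2 · 3 · 29.
Divisors of 348: 1, 2, 3, 4, 6, 12, 29, 58, 87, 116, 174, 348.
Evaluate successive powers at the divisors of 348:
62^1 ≡ 62 (mod 349)
62^2 ≡ 5 (mod 349)
62^3 ≡ 310 (mod 349)
62^4 ≡ 25 (mod 349)
62^6 ≡ 125 (mod 349)
62^12 ≡ 269 (mod 349)
62^29 ≡ 24 (mod 349)
62^58 ≡ 227 (mod 349)
62^87 ≡ 213 (mod 349)
62^116 ≡ 226 (mod 349)
62^174 ≡ 348 (mod 349)
62^348 ≡ 1 (mod 349) ✓
Therefore the multiplicative order of 62 modulo 349 is 348.

348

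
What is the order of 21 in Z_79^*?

By Lagrange's theorem, ord_79(21) divides φ(79) = 79 − 1 = 78 = 2 · 3 · 13.
Divisors of 78: 1, 2, 3, 6, 13, 26, 39, 78.
Test each divisor d:
21^1 ≡ 21 (mod 79)
21^2 ≡ 46 (mod 79)
21^3 ≡ 18 (mod 79)
21^6 ≡ 8 (mod 79)
21^13 ≡ 1 (mod 79) ✓
The smallest such exponent is 13, so the order of 21 is 13.

13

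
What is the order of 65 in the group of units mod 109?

108

By Lagrange's theorem, ord_109(65) divides φ(109) = 109 − 1 = 108 = 2^2 · 3^3.
Divisors of 108: 1, 2, 3, 4, 6, 9, 12, 18, 27, 36, 54, 108.
Test each divisor d:
65^1 ≡ 65
65^2 ≡ 83
65^3 ≡ 54
65^4 ≡ 22
65^6 ≡ 82
65^9 ≡ 68
65^12 ≡ 75
65^18 ≡ 46
65^27 ≡ 76
65^36 ≡ 45
65^54 ≡ 108
65^108 ≡ 1
Therefore the multiplicative order of 65 modulo 109 is 108.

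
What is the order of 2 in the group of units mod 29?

28

Since 2 ∈ (Z/29Z)^×, its order divides φ(29) = 29 − 1 = 28 = 2^2 · 7.
Divisors of 28: 1, 2, 4, 7, 14, 28.
Evaluate successive powers at the divisors of 28:
2^1 ≡ 2 (mod 29)
2^2 ≡ 4 (mod 29)
2^4 ≡ 16 (mod 29)
2^7 ≡ 12 (mod 29)
2^14 ≡ 28 (mod 29)
2^28 ≡ 1 (mod 29) ✓
Hence ord(2) = 28.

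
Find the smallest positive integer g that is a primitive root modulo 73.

φ(73) = 73 − 1 = 72 = 2^3 · 3^2.
Test candidates g = 2, 3, … against the prime factors q ∈ {2, 3} of φ(73): g is a generator iff g^(72/q) ≢ 1 for every such q.
g = 2: 2^36 ≡ 1 — hits 1, so not a primitive root.
g = 3: 3^36 ≡ 1 — hits 1, so not a primitive root.
g = 4: 4^36 ≡ 1 — hits 1, so not a primitive root.
g = 5: 5^36 ≡ 72; 5^24 ≡ 8 — none is 1, so 5 is a primitive root.
So 5 is the smallest generator of (Z/73Z)^×.

5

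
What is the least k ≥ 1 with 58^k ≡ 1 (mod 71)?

35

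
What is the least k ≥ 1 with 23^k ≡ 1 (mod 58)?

7

By Lagrange's theorem, ord_58(23) divides φ(58) = φ(2)·φ(29) = 1·28 = 28 = 2^2 · 7.
Divisors of 28: 1, 2, 4, 7, 14, 28.
Compute 23^d (mod 58) for the divisors d until we hit 1:
23^1 ≡ 23
23^2 ≡ 7
23^4 ≡ 49
23^7 ≡ 1
The smallest such exponent is 7, so the order of 23 is 7.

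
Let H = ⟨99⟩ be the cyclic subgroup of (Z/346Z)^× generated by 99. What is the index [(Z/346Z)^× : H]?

The order of 99 must divide φ(346) = φ(2)·φ(173) = 1·172 = 172 = 2^2 · 43.
Divisors of 172: 1, 2, 4, 43, 86, 172.
Check 99^d mod 346 for each divisor in increasing order:
99^1 ≡ 99 (mod 346)
99^2 ≡ 113 (mod 346)
99^4 ≡ 313 (mod 346)
99^43 ≡ 253 (mod 346)
99^86 ≡ 345 (mod 346)
99^172 ≡ 1 (mod 346) ✓
Thus |⟨99⟩| = ord(99) = 172.
[(Z/346Z)^× : ⟨99⟩] = 172/172 = 1.

1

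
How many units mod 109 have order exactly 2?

φ(109) = 109 − 1 = 108 = 2^2 · 3^3.
In a cyclic group of order 108, there are φ(d) elements of order d for each divisor d of 108, and zero for non-divisors.
2 | 108, and φ(2) = 2 − 1 = 1.

1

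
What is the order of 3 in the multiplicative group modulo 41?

The order of 3 must divide φ(41) = 41 − 1 = 40 = 2^3 · 5.
Divisors of 40: 1, 2, 4, 5, 8, 10, 20, 40.
Test each divisor d:
3^1 ≡ 3
3^2 ≡ 9
3^4 ≡ 40
3^5 ≡ 38
3^8 ≡ 1
Therefore the multiplicative order of 3 modulo 41 is 8.

8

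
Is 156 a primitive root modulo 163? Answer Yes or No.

No

φ(163) = 163 − 1 = 162 = 2 · 3^4.
Test 156^(162/q) mod 163 for each prime factor q of 162:
156^81 ≡ 1 (mod 163)  [q = 2: ≡ 1 ✗]
156^54 ≡ 104 (mod 163)  [q = 3: ≢ 1 ✓]
156^81 ≡ 1 shows ord(156) | 81, strictly less than φ(163); not a primitive root.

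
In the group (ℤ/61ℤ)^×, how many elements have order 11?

0

φ(61) = 61 − 1 = 60 = 2^2 · 3 · 5.
(Z/61Z)^× is cyclic (|G| = 60); a cyclic group of order m has exactly φ(d) elements of each order d | m, and none otherwise.
Since 11 ∤ 60, the count is 0.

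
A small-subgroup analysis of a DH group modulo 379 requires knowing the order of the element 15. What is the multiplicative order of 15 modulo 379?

378

Since 15 ∈ (Z/379Z)^×, its order divides φ(379) = 379 − 1 = 378 = 2 · 3^3 · 7.
Divisors of 378: 1, 2, 3, 6, 7, 9, 14, 18, 21, 27, 42, 54, 63, 126, 189, 378.
Check 15^d mod 379 for each divisor in increasing order:
15^1 ≡ 15 (mod 379)
15^2 ≡ 225 (mod 379)
15^3 ≡ 343 (mod 379)
15^6 ≡ 159 (mod 379)
15^7 ≡ 111 (mod 379)
15^9 ≡ 340 (mod 379)
15^14 ≡ 193 (mod 379)
15^18 ≡ 5 (mod 379)
15^21 ≡ 199 (mod 379)
15^27 ≡ 184 (mod 379)
15^42 ≡ 185 (mod 379)
15^54 ≡ 125 (mod 379)
15^63 ≡ 52 (mod 379)
15^126 ≡ 51 (mod 379)
15^189 ≡ 378 (mod 379)
15^378 ≡ 1 (mod 379) ✓
The smallest such exponent is 378, so the order of 15 is 378.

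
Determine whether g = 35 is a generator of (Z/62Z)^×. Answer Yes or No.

No

φ(62) = φ(2)·φ(31) = 1·30 = 30 = 2 · 3 · 5.
It suffices to check that the order of 35 is not a proper divisor of 30: compute 35^(30/q) for q ∈ {2, 3, 5}.
35^15 ≡ 1 (mod 62)  [q = 2: ≡ 1 ✗]
35^10 ≡ 1 (mod 62)  [q = 3: ≡ 1 ✗]
35^6 ≡ 35 (mod 62)  [q = 5: ≢ 1 ✓]
The check at q = 2 fails, so 35 generates a proper subgroup.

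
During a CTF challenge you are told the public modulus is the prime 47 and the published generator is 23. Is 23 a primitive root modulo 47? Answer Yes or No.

φ(47) = 47 − 1 = 46 = 2 · 23.
It suffices to check that the order of 23 is not a proper divisor of 46: compute 23^(46/q) for q ∈ {2, 23}.
23^23 ≡ 46 (mod 47)  [q = 2: ≢ 1 ✓]
23^2 ≡ 12 (mod 47)  [q = 23: ≢ 1 ✓]
None equal 1, so ord_47(23) = 46: 23 is a primitive root.

Yes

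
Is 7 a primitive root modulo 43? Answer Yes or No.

φ(43) = 43 − 1 = 42 = 2 · 3 · 7.
7 is a primitive root mod 43 iff 7^(φ(43)/q) ≢ 1 for every prime q | φ(43), i.e. q ∈ {2, 3, 7}.
7^21 ≡ 42 (mod 43)  [q = 2: ≢ 1 ✓]
7^14 ≡ 6 (mod 43)  [q = 3: ≢ 1 ✓]
7^6 ≡ 1 (mod 43)  [q = 7: ≡ 1 ✗]
7^6 ≡ 1 shows ord(7) | 6, strictly less than φ(43); not a primitive root.

No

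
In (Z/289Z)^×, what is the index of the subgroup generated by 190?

1

By Lagrange's theorem, ord_289(190) divides φ(289) = φ(17^2) = 17·(17−1) = 272 = 2^4 · 17.
Divisors of 272: 1, 2, 4, 8, 16, 17, 34, 68, 136, 272.
Evaluate successive powers at the divisors of 272:
190^1 ≡ 190
190^2 ≡ 264
190^4 ≡ 47
190^8 ≡ 186
190^16 ≡ 205
190^17 ≡ 224
190^34 ≡ 179
190^68 ≡ 251
190^136 ≡ 288
190^272 ≡ 1
The order of 190 is 272, so the subgroup it generates has 272 elements.
[(Z/289Z)^× : ⟨190⟩] = 272/272 = 1.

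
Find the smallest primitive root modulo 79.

φ(79) = 79 − 1 = 78 = 2 · 3 · 13.
g is a primitive root iff g^(78/q) ≢ 1 (mod 79) for each prime q ∈ {2, 3, 13}.
g = 2: 2^39 ≡ 1 — hits 1, so not a primitive root.
g = 3: 3^39 ≡ 78; 3^26 ≡ 23; 3^6 ≡ 18 — none is 1, so 3 is a primitive root.
So 3 is the smallest generator of (Z/79Z)^×.

3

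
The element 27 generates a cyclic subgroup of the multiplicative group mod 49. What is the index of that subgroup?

By Lagrange's theorem, ord_49(27) divides φ(49) = φ(7^2) = 7·(7−1) = 42 = 2 · 3 · 7.
Divisors of 42: 1, 2, 3, 6, 7, 14, 21, 42.
Compute 27^d (mod 49) for the divisors d until we hit 1:
27^1 ≡ 27 (mod 49)
27^2 ≡ 43 (mod 49)
27^3 ≡ 34 (mod 49)
27^6 ≡ 29 (mod 49)
27^7 ≡ 48 (mod 49)
27^14 ≡ 1 (mod 49) ✓
Thus |⟨27⟩| = ord(27) = 14.
The index is φ(49) / ord(27) = 42 / 14 = 3.

3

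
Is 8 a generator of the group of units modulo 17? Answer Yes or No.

φ(17) = 17 − 1 = 16 = 2^4.
An element g generates (Z/17Z)^× iff g^(16/q) ≢ 1 (mod 17) for each prime q ∈ {2}.
8^8 ≡ 1 (mod 17)  [q = 2: ≡ 1 ✗]
8^8 ≡ 1 shows ord(8) | 8, strictly less than φ(17); not a primitive root.

No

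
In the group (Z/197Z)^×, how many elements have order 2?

1

φ(197) = 197 − 1 = 196 = 2^2 · 7^2.
In a cyclic group of order 196, there are φ(d) elements of order d for each divisor d of 196, and zero for non-divisors.
2 | 196, and φ(2) = 2 − 1 = 1.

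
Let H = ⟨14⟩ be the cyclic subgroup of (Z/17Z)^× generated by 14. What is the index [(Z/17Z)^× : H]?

The order of 14 must divide φ(17) = 17 − 1 = 16 = 2^4.
Divisors of 16: 1, 2, 4, 8, 16.
Compute 14^d (mod 17) for the divisors d until we hit 1:
14^1 ≡ 14 (mod 17)
14^2 ≡ 9 (mod 17)
14^4 ≡ 13 (mod 17)
14^8 ≡ 16 (mod 17)
14^16 ≡ 1 (mod 17) ✓
The order of 14 is 16, so the subgroup it generates has 16 elements.
[(Z/17Z)^× : ⟨14⟩] = 16/16 = 1.

1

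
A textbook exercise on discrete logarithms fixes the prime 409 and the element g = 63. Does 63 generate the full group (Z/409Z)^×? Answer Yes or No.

φ(409) = 409 − 1 = 408 = 2^3 · 3 · 17.
It suffices to check that the order of 63 is not a proper divisor of 408: compute 63^(408/q) for q ∈ {2, 3, 17}.
63^204 ≡ 408 (mod 409)  [q = 2: ≢ 1 ✓]
63^136 ≡ 1 (mod 409)  [q = 3: ≡ 1 ✗]
63^24 ≡ 25 (mod 409)  [q = 17: ≢ 1 ✓]
The check at q = 3 fails, so 63 generates a proper subgroup.

No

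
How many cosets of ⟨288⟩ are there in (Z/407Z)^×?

6

By Lagrange's theorem, ord_407(288) divides φ(407) = φ(11·37) = (11−1)·(37−1) = 10·36 = 360 = 2^3 · 3^2 · 5.
Divisors of 360: 1, 2, 3, 4, 5, 6, 8, 9, 10, 12, 15, 18, 20, 24, 30, 36, 40, 45, 60, 72, 90, 120, 180, 360.
Evaluate successive powers at the divisors of 360:
288^1 ≡ 288 (mod 407)
288^2 ≡ 323 (mod 407)
288^3 ≡ 228 (mod 407)
288^4 ≡ 137 (mod 407)
288^5 ≡ 384 (mod 407)
288^6 ≡ 295 (mod 407)
288^8 ≡ 47 (mod 407)
288^9 ≡ 105 (mod 407)
288^10 ≡ 122 (mod 407)
288^12 ≡ 334 (mod 407)
288^15 ≡ 43 (mod 407)
288^18 ≡ 36 (mod 407)
288^20 ≡ 232 (mod 407)
288^24 ≡ 38 (mod 407)
288^30 ≡ 221 (mod 407)
288^36 ≡ 75 (mod 407)
288^40 ≡ 100 (mod 407)
288^45 ≡ 142 (mod 407)
288^60 ≡ 1 (mod 407) ✓
So ord_407(288) = 60, hence |⟨288⟩| = 60.
[(Z/407Z)^× : ⟨288⟩] = 360/60 = 6.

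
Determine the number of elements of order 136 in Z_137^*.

φ(137) = 137 − 1 = 136 = 2^3 · 17.
Since (Z/137Z)^× is cyclic of order 136, the number of elements of order d is φ(d) when d | 136 and 0 otherwise.
136 = 2^3 · 17 divides 136, and φ(136) = 64.

64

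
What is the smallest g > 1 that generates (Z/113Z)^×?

3

φ(113) = 113 − 1 = 112 = 2^4 · 7.
Test candidates g = 2, 3, … against the prime factors q ∈ {2, 7} of φ(113): g is a generator iff g^(112/q) ≢ 1 for every such q.
g = 2: 2^56 ≡ 1 — hits 1, so not a primitive root.
g = 3: 3^56 ≡ 112; 3^16 ≡ 49 — none is 1, so 3 is a primitive root.
Hence the least primitive root of 113 is 3.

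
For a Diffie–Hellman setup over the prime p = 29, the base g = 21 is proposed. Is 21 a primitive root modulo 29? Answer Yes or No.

Yes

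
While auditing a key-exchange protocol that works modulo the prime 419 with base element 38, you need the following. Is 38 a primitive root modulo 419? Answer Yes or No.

No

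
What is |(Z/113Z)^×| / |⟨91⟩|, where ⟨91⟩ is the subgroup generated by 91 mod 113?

2

ord(91) | φ(113) = 113 − 1 = 112 = 2^4 · 7.
Divisors of 112: 1, 2, 4, 7, 8, 14, 16, 28, 56, 112.
Test each divisor d:
91^1 ≡ 91 (mod 113)
91^2 ≡ 32 (mod 113)
91^4 ≡ 7 (mod 113)
91^7 ≡ 44 (mod 113)
91^8 ≡ 49 (mod 113)
91^14 ≡ 15 (mod 113)
91^16 ≡ 28 (mod 113)
91^28 ≡ 112 (mod 113)
91^56 ≡ 1 (mod 113) ✓
The order of 91 is 56, so the subgroup it generates has 56 elements.
The index is φ(113) / ord(91) = 112 / 56 = 2.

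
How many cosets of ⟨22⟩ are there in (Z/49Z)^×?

6

The order of 22 must divide φ(49) = φ(7^2) = 7·(7−1) = 42 = 2 · 3 · 7.
Divisors of 42: 1, 2, 3, 6, 7, 14, 21, 42.
Test each divisor d:
22^1 ≡ 22
22^2 ≡ 43
22^3 ≡ 15
22^6 ≡ 29
22^7 ≡ 1
Thus |⟨22⟩| = ord(22) = 7.
[(Z/49Z)^× : ⟨22⟩] = 42/7 = 6.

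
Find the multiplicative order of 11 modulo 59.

58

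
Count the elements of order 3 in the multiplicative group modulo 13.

2

φ(13) = 13 − 1 = 12 = 2^2 · 3.
(Z/13Z)^× is cyclic (|G| = 12); a cyclic group of order m has exactly φ(d) elements of each order d | m, and none otherwise.
3 | 12, and φ(3) = 3 − 1 = 2.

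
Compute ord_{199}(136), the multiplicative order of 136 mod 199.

By Lagrange's theorem, ord_199(136) divides φ(199) = 199 − 1 = 198 = 2 · 3^2 · 11.
Divisors of 198: 1, 2, 3, 6, 9, 11, 18, 22, 33, 66, 99, 198.
Test each divisor d:
136^1 ≡ 136 (mod 199)
136^2 ≡ 188 (mod 199)
136^3 ≡ 96 (mod 199)
136^6 ≡ 62 (mod 199)
136^9 ≡ 181 (mod 199)
136^11 ≡ 198 (mod 199)
136^18 ≡ 125 (mod 199)
136^22 ≡ 1 (mod 199) ✓
So ord_199(136) = 22.

22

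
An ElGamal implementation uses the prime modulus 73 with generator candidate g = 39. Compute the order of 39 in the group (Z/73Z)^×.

72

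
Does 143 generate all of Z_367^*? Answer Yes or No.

Yes

φ(367) = 367 − 1 = 366 = 2 · 3 · 61.
An element g generates (Z/367Z)^× iff g^(366/q) ≢ 1 (mod 367) for each prime q ∈ {2, 3, 61}.
143^183 ≡ 366 (mod 367)  [q = 2: ≢ 1 ✓]
143^122 ≡ 83 (mod 367)  [q = 3: ≢ 1 ✓]
143^6 ≡ 199 (mod 367)  [q = 61: ≢ 1 ✓]
Every test exponent gives a nontrivial residue, hence 143 generates the full group.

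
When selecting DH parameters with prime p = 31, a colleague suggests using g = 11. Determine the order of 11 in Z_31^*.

30

ord(11) | φ(31) = 31 − 1 = 30 = 2 · 3 · 5.
Divisors of 30: 1, 2, 3, 5, 6, 10, 15, 30.
Test each divisor d:
11^1 ≡ 11 (mod 31)
11^2 ≡ 28 (mod 31)
11^3 ≡ 29 (mod 31)
11^5 ≡ 6 (mod 31)
11^6 ≡ 4 (mod 31)
11^10 ≡ 5 (mod 31)
11^15 ≡ 30 (mod 31)
11^30 ≡ 1 (mod 31) ✓
Hence ord(11) = 30.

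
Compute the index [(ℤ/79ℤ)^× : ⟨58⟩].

3

Since 58 ∈ (Z/79Z)^×, its order divides φ(79) = 79 − 1 = 78 = 2 · 3 · 13.
Divisors of 78: 1, 2, 3, 6, 13, 26, 39, 78.
Evaluate successive powers at the divisors of 78:
58^1 ≡ 58 (mod 79)
58^2 ≡ 46 (mod 79)
58^3 ≡ 61 (mod 79)
58^6 ≡ 8 (mod 79)
58^13 ≡ 78 (mod 79)
58^26 ≡ 1 (mod 79) ✓
Thus |⟨58⟩| = ord(58) = 26.
[(Z/79Z)^× : ⟨58⟩] = 78/26 = 3.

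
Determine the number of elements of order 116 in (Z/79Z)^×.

0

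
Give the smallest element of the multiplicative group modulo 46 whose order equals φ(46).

5

φ(46) = φ(2)·φ(23) = 1·22 = 22 = 2 · 11.
g is a primitive root iff g^(22/q) ≢ 1 (mod 46) for each prime q ∈ {2, 11}.
g = 2: gcd(2, 46) = 2 > 1, not a unit — skip.
g = 3: 3^11 ≡ 1 — hits 1, so not a primitive root.
g = 4: gcd(4, 46) = 2 > 1, not a unit — skip.
g = 5: 5^11 ≡ 45; 5^2 ≡ 25 — none is 1, so 5 is a primitive root.
So 5 is the smallest generator of (Z/46Z)^×.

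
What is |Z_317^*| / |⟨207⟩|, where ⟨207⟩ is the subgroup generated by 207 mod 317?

2

Since 207 ∈ (Z/317Z)^×, its order divides φ(317) = 317 − 1 = 316 = 2^2 · 79.
Divisors of 316: 1, 2, 4, 79, 158, 316.
Evaluate successive powers at the divisors of 316:
207^1 ≡ 207
207^2 ≡ 54
207^4 ≡ 63
207^79 ≡ 316
207^158 ≡ 1
So ord_317(207) = 158, hence |⟨207⟩| = 158.
[(Z/317Z)^× : ⟨207⟩] = 316/158 = 2.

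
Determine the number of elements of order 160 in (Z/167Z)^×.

0

φ(167) = 167 − 1 = 166 = 2 · 83.
Since (Z/167Z)^× is cyclic of order 166, the number of elements of order d is φ(d) when d | 166 and 0 otherwise.
Here 166 is not a multiple of 160, so there are no elements of order 160.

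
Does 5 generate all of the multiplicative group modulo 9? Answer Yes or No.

Yes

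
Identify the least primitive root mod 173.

2

φ(173) = 173 − 1 = 172 = 2^2 · 43.
g is a primitive root iff g^(172/q) ≢ 1 (mod 173) for each prime q ∈ {2, 43}.
g = 2: 2^86 ≡ 172; 2^4 ≡ 16 — none is 1, so 2 is a primitive root.
The smallest primitive root modulo 173 is 2.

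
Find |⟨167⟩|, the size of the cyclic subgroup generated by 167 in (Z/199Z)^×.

The order of 167 must divide φ(199) = 199 − 1 = 198 = 2 · 3^2 · 11.
Divisors of 198: 1, 2, 3, 6, 9, 11, 18, 22, 33, 66, 99, 198.
Evaluate successive powers at the divisors of 198:
167^1 ≡ 167
167^2 ≡ 29
167^3 ≡ 67
167^6 ≡ 111
167^9 ≡ 74
167^11 ≡ 156
167^18 ≡ 103
167^22 ≡ 58
167^33 ≡ 93
167^66 ≡ 92
167^99 ≡ 198
167^198 ≡ 1
Therefore the multiplicative order of 167 modulo 199 is 198.

198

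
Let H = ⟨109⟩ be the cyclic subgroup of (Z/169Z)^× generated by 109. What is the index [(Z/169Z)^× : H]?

The order of 109 must divide φ(169) = φ(13^2) = 13·(13−1) = 156 = 2^2 · 3 · 13.
Divisors of 156: 1, 2, 3, 4, 6, 12, 13, 26, 39, 52, 78, 156.
Evaluate successive powers at the divisors of 156:
109^1 ≡ 109
109^2 ≡ 51
109^3 ≡ 151
109^4 ≡ 66
109^6 ≡ 155
109^12 ≡ 27
109^13 ≡ 70
109^26 ≡ 168
109^39 ≡ 99
109^52 ≡ 1
Thus |⟨109⟩| = ord(109) = 52.
Index = |(Z/169Z)^×| / |⟨109⟩| = 156 / 52 = 3.

3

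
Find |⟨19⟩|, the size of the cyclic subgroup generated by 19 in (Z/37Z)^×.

ord(19) | φ(37) = 37 − 1 = 36 = 2^2 · 3^2.
Divisors of 36: 1, 2, 3, 4, 6, 9, 12, 18, 36.
Test each divisor d:
19^1 ≡ 19 (mod 37)
19^2 ≡ 28 (mod 37)
19^3 ≡ 14 (mod 37)
19^4 ≡ 7 (mod 37)
19^6 ≡ 11 (mod 37)
19^9 ≡ 6 (mod 37)
19^12 ≡ 10 (mod 37)
19^18 ≡ 36 (mod 37)
19^36 ≡ 1 (mod 37) ✓
Hence ord(19) = 36.

36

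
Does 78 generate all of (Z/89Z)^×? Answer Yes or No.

φ(89) = 89 − 1 = 88 = 2^3 · 11.
It suffices to check that the order of 78 is not a proper divisor of 88: compute 78^(88/q) for q ∈ {2, 11}.
78^44 ≡ 1 (mod 89)  [q = 2: ≡ 1 ✗]
78^8 ≡ 67 (mod 89)  [q = 11: ≢ 1 ✓]
78^44 ≡ 1 shows ord(78) | 44, strictly less than φ(89); not a primitive root.

No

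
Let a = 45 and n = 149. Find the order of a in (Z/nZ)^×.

The order of 45 must divide φ(149) = 149 − 1 = 148 = 2^2 · 37.
Divisors of 148: 1, 2, 4, 37, 74, 148.
Check 45^d mod 149 for each divisor in increasing order:
45^1 ≡ 45 (mod 149)
45^2 ≡ 88 (mod 149)
45^4 ≡ 145 (mod 149)
45^37 ≡ 148 (mod 149)
45^74 ≡ 1 (mod 149) ✓
The smallest such exponent is 74, so the order of 45 is 74.

74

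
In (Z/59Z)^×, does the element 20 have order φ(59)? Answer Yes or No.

φ(59) = 59 − 1 = 58 = 2 · 29.
Test 20^(58/q) mod 59 for each prime factor q of 58:
20^29 ≡ 1 (mod 59)  [q = 2: ≡ 1 ✗]
20^2 ≡ 46 (mod 59)  [q = 29: ≢ 1 ✓]
Since 20^29 ≡ 1, the order of 20 divides 29 < 58, so 20 is not a primitive root.

No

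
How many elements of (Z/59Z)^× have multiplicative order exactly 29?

28

φ(59) = 59 − 1 = 58 = 2 · 29.
Since (Z/59Z)^× is cyclic of order 58, the number of elements of order d is φ(d) when d | 58 and 0 otherwise.
29 | 58, and φ(29) = 29 − 1 = 28.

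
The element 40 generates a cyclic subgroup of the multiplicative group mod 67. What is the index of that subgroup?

6

The order of 40 must divide φ(67) = 67 − 1 = 66 = 2 · 3 · 11.
Divisors of 66: 1, 2, 3, 6, 11, 22, 33, 66.
Compute 40^d (mod 67) for the divisors d until we hit 1:
40^1 ≡ 40 (mod 67)
40^2 ≡ 59 (mod 67)
40^3 ≡ 15 (mod 67)
40^6 ≡ 24 (mod 67)
40^11 ≡ 1 (mod 67) ✓
The order of 40 is 11, so the subgroup it generates has 11 elements.
Index = |(Z/67Z)^×| / |⟨40⟩| = 66 / 11 = 6.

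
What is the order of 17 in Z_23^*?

ord(17) | φ(23) = 23 − 1 = 22 = 2 · 11.
Divisors of 22: 1, 2, 11, 22.
Test each divisor d:
17^1 ≡ 17 (mod 23)
17^2 ≡ 13 (mod 23)
17^11 ≡ 22 (mod 23)
17^22 ≡ 1 (mod 23) ✓
The smallest such exponent is 22, so the order of 17 is 22.

22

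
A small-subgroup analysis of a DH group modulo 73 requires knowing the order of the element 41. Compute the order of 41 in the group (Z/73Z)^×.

18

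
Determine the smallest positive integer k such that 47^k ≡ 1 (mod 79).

78

The order of 47 must divide φ(79) = 79 − 1 = 78 = 2 · 3 · 13.
Divisors of 78: 1, 2, 3, 6, 13, 26, 39, 78.
Evaluate successive powers at the divisors of 78:
47^1 ≡ 47
47^2 ≡ 76
47^3 ≡ 17
47^6 ≡ 52
47^13 ≡ 56
47^26 ≡ 55
47^39 ≡ 78
47^78 ≡ 1
Hence ord(47) = 78.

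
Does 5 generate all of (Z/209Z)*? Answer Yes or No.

209 = 11 · 19 is a product of two distinct odd primes, so (Z/209Z)^× ≅ (Z/11Z)^× × (Z/19Z)^× is not cyclic.
No primitive root modulo 209 exists; in particular 5 is not one.

No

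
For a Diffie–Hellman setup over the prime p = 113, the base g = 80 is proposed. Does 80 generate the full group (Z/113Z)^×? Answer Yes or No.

Yes

φ(113) = 113 − 1 = 112 = 2^4 · 7.
It suffices to check that the order of 80 is not a proper divisor of 112: compute 80^(112/q) for q ∈ {2, 7}.
80^56 ≡ 112 (mod 113)  [q = 2: ≢ 1 ✓]
80^16 ≡ 109 (mod 113)  [q = 7: ≢ 1 ✓]
All checks pass, so 80 has order 112 and is a primitive root modulo 113.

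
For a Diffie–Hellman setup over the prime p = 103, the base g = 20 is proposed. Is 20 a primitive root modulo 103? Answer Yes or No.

Yes

φ(103) = 103 − 1 = 102 = 2 · 3 · 17.
Test 20^(102/q) mod 103 for each prime factor q of 102:
20^51 ≡ 102 (mod 103)  [q = 2: ≢ 1 ✓]
20^34 ≡ 46 (mod 103)  [q = 3: ≢ 1 ✓]
20^6 ≡ 23 (mod 103)  [q = 17: ≢ 1 ✓]
All checks pass, so 20 has order 102 and is a primitive root modulo 103.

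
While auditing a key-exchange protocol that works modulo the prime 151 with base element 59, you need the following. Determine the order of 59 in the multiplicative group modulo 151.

The order of 59 must divide φ(151) = 151 − 1 = 150 = 2 · 3 · 5^2.
Divisors of 150: 1, 2, 3, 5, 6, 10, 15, 25, 30, 50, 75, 150.
Check 59^d mod 151 for each divisor in increasing order:
59^1 ≡ 59
59^2 ≡ 8
59^3 ≡ 19
59^5 ≡ 1
Therefore the multiplicative order of 59 modulo 151 is 5.

5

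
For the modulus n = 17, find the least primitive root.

φ(17) = 17 − 1 = 16 = 2^4.
g is a primitive root iff g^(16/q) ≢ 1 (mod 17) for each prime q ∈ {2}.
g = 2: 2^8 ≡ 1 — hits 1, so not a primitive root.
g = 3: 3^8 ≡ 16 — none is 1, so 3 is a primitive root.
The smallest primitive root modulo 17 is 3.

3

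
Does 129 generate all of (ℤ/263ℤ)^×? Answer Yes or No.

No

φ(263) = 263 − 1 = 262 = 2 · 131.
Test 129^(262/q) mod 263 for each prime factor q of 262:
129^131 ≡ 1 (mod 263)  [q = 2: ≡ 1 ✗]
129^2 ≡ 72 (mod 263)  [q = 131: ≢ 1 ✓]
Since 129^131 ≡ 1, the order of 129 divides 131 < 262, so 129 is not a primitive root.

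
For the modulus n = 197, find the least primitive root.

φ(197) = 197 − 1 = 196 = 2^2 · 7^2.
Test candidates g = 2, 3, … against the prime factors q ∈ {2, 7} of φ(197): g is a generator iff g^(196/q) ≢ 1 for every such q.
g = 2: 2^98 ≡ 196; 2^28 ≡ 104 — none is 1, so 2 is a primitive root.
Hence the least primitive root of 197 is 2.

2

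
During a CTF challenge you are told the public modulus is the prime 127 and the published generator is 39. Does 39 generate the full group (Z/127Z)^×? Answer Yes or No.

Yes

φ(127) = 127 − 1 = 126 = 2 · 3^2 · 7.
An element g generates (Z/127Z)^× iff g^(126/q) ≢ 1 (mod 127) for each prime q ∈ {2, 3, 7}.
39^63 ≡ 126 (mod 127)  [q = 2: ≢ 1 ✓]
39^42 ≡ 19 (mod 127)  [q = 3: ≢ 1 ✓]
39^18 ≡ 2 (mod 127)  [q = 7: ≢ 1 ✓]
Every test exponent gives a nontrivial residue, hence 39 generates the full group.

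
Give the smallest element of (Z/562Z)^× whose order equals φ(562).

3

φ(562) = φ(2)·φ(281) = 1·280 = 280 = 2^3 · 5 · 7.
Test candidates g = 2, 3, … against the prime factors q ∈ {2, 5, 7} of φ(562): g is a generator iff g^(280/q) ≢ 1 for every such q.
g = 2: gcd(2, 562) = 2 > 1, not a unit — skip.
g = 3: 3^140 ≡ 561; 3^56 ≡ 367; 3^40 ≡ 249 — none is 1, so 3 is a primitive root.
So 3 is the smallest generator of (Z/562Z)^×.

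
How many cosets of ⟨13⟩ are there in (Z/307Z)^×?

1

ord(13) | φ(307) = 307 − 1 = 306 = 2 · 3^2 · 17.
Divisors of 306: 1, 2, 3, 6, 9, 17, 18, 34, 51, 102, 153, 306.
Evaluate successive powers at the divisors of 306:
13^1 ≡ 13 (mod 307)
13^2 ≡ 169 (mod 307)
13^3 ≡ 48 (mod 307)
13^6 ≡ 155 (mod 307)
13^9 ≡ 72 (mod 307)
13^17 ≡ 139 (mod 307)
13^18 ≡ 272 (mod 307)
13^34 ≡ 287 (mod 307)
13^51 ≡ 290 (mod 307)
13^102 ≡ 289 (mod 307)
13^153 ≡ 306 (mod 307)
13^306 ≡ 1 (mod 307) ✓
Thus |⟨13⟩| = ord(13) = 306.
The index is φ(307) / ord(13) = 306 / 306 = 1.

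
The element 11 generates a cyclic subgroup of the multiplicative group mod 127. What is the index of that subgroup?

2

The order of 11 must divide φ(127) = 127 − 1 = 126 = 2 · 3^2 · 7.
Divisors of 126: 1, 2, 3, 6, 7, 9, 14, 18, 21, 42, 63, 126.
Compute 11^d (mod 127) for the divisors d until we hit 1:
11^1 ≡ 11 (mod 127)
11^2 ≡ 121 (mod 127)
11^3 ≡ 61 (mod 127)
11^6 ≡ 38 (mod 127)
11^7 ≡ 37 (mod 127)
11^9 ≡ 32 (mod 127)
11^14 ≡ 99 (mod 127)
11^18 ≡ 8 (mod 127)
11^21 ≡ 107 (mod 127)
11^42 ≡ 19 (mod 127)
11^63 ≡ 1 (mod 127) ✓
So ord_127(11) = 63, hence |⟨11⟩| = 63.
The index is φ(127) / ord(11) = 126 / 63 = 2.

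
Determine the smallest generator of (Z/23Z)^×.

φ(23) = 23 − 1 = 22 = 2 · 11.
g is a primitive root iff g^(22/q) ≢ 1 (mod 23) for each prime q ∈ {2, 11}.
g = 2: 2^11 ≡ 1 — hits 1, so not a primitive root.
g = 3: 3^11 ≡ 1 — hits 1, so not a primitive root.
g = 4: 4^11 ≡ 1 — hits 1, so not a primitive root.
g = 5: 5^11 ≡ 22; 5^2 ≡ 2 — none is 1, so 5 is a primitive root.
The smallest primitive root modulo 23 is 5.

5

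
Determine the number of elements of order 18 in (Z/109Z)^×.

6

φ(109) = 109 − 1 = 108 = 2^2 · 3^3.
Since (Z/109Z)^× is cyclic of order 108, the number of elements of order d is φ(d) when d | 108 and 0 otherwise.
18 = 2 · 3^2 divides 108, and φ(18) = 6.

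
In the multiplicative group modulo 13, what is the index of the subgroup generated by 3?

The order of 3 must divide φ(13) = 13 − 1 = 12 = 2^2 · 3.
Divisors of 12: 1, 2, 3, 4, 6, 12.
Check 3^d mod 13 for each divisor in increasing order:
3^1 ≡ 3 (mod 13)
3^2 ≡ 9 (mod 13)
3^3 ≡ 1 (mod 13) ✓
The order of 3 is 3, so the subgroup it generates has 3 elements.
The index is φ(13) / ord(3) = 12 / 3 = 4.

4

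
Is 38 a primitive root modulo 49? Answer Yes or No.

φ(49) = φ(7^2) = 7·(7−1) = 42 = 2 · 3 · 7.
38 is a primitive root mod 49 iff 38^(φ(49)/q) ≢ 1 for every prime q | φ(49), i.e. q ∈ {2, 3, 7}.
38^21 ≡ 48 (mod 49)  [q = 2: ≢ 1 ✓]
38^14 ≡ 30 (mod 49)  [q = 3: ≢ 1 ✓]
38^6 ≡ 15 (mod 49)  [q = 7: ≢ 1 ✓]
None equal 1, so ord_49(38) = 42: 38 is a primitive root.

Yes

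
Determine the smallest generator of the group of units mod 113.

φ(113) = 113 − 1 = 112 = 2^4 · 7.
Test candidates g = 2, 3, … against the prime factors q ∈ {2, 7} of φ(113): g is a generator iff g^(112/q) ≢ 1 for every such q.
g = 2: 2^56 ≡ 1 — hits 1, so not a primitive root.
g = 3: 3^56 ≡ 112; 3^16 ≡ 49 — none is 1, so 3 is a primitive root.
So 3 is the smallest generator of (Z/113Z)^×.

3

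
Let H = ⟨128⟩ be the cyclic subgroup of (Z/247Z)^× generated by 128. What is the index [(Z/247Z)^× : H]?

6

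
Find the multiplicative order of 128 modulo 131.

ord(128) | φ(131) = 131 − 1 = 130 = 2 · 5 · 13.
Divisors of 130: 1, 2, 5, 10, 13, 26, 65, 130.
Evaluate successive powers at the divisors of 130:
128^1 ≡ 128 (mod 131)
128^2 ≡ 9 (mod 131)
128^5 ≡ 19 (mod 131)
128^10 ≡ 99 (mod 131)
128^13 ≡ 78 (mod 131)
128^26 ≡ 58 (mod 131)
128^65 ≡ 130 (mod 131)
128^130 ≡ 1 (mod 131) ✓
Hence ord(128) = 130.

130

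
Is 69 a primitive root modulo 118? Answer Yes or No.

Yes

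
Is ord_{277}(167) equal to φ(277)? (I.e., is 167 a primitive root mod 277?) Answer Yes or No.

Yes

φ(277) = 277 − 1 = 276 = 2^2 · 3 · 23.
It suffices to check that the order of 167 is not a proper divisor of 276: compute 167^(276/q) for q ∈ {2, 3, 23}.
167^138 ≡ 276 (mod 277)  [q = 2: ≢ 1 ✓]
167^92 ≡ 160 (mod 277)  [q = 3: ≢ 1 ✓]
167^12 ≡ 211 (mod 277)  [q = 23: ≢ 1 ✓]
None equal 1, so ord_277(167) = 276: 167 is a primitive root.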